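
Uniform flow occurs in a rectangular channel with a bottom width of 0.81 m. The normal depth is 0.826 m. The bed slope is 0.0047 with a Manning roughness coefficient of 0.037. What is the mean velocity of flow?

V = 0.777 m/s

Flow area A = b·y = 0.81 × 0.826 = 0.6691 m². Wetted perimeter P = b + 2y = 0.81 + 2×0.826 = 2.462 m.
Hydraulic radius R = A/P = 0.6691/2.462 = 0.2718 m.
From Manning's equation, V = (1/n) R^(2/3) S^(1/2) = (1/0.037) × 0.2718^(2/3) × 0.0047^(1/2) = 0.777 m/s.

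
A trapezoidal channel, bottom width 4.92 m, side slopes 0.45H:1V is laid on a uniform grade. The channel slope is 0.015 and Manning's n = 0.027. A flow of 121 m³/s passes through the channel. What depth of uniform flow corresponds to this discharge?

Manning's equation rearranged: A R^(2/3) = nQ / (1·√S) = 0.027 × 121 / (√0.015) = 26.67.
At y = 2.29 m: A R^(2/3) = 16.81 — too small.
At y = 3.72 m: A R^(2/3) = 37.31 — too large.
At y = 3.04 m: A R^(2/3) = 26.69 — close enough.

y_n = 3.04 m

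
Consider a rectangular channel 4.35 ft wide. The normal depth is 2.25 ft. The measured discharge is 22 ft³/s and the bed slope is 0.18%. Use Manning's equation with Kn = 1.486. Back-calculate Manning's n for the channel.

n = 0.03

Flow area A = b·y = 4.35 × 2.25 = 9.787 ft². Wetted perimeter P = b + 2y = 4.35 + 2×2.25 = 8.85 ft.
Hydraulic radius R = A/P = 9.787/8.85 = 1.106 ft.
Rearranging Manning's equation: n = (1.486/Q) A R^(2/3) S^(1/2) = (1.486/22) × 9.787 × 1.106^(2/3) × √0.0018 = 0.03.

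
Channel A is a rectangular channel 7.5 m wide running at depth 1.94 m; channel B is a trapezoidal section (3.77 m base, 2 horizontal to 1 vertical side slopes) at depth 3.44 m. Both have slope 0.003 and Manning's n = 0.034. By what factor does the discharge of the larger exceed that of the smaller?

Channel A: Flow area A = b·y = 7.5 × 1.94 = 14.55 m². Wetted perimeter P = b + 2y = 7.5 + 2×1.94 = 11.38 m. Hydraulic radius R = A/P = 14.55/11.38 = 1.279 m. Q_A = (1/0.034)·14.55·1.279^(2/3)·√0.003 = 27.61 m³/s.
Channel B: With bottom width b = 3.77 m and side slope z = 2: A = (b + zy)y = (3.77 + 2×3.44)×3.44 = 36.64 m²; P = b + 2y√(1+z²) = 3.77 + 2×3.44×2.236 = 19.15 m. Hydraulic radius R = A/P = 36.64/19.15 = 1.913 m. Q_B = (1/0.034)·36.64·1.913^(2/3)·√0.003 = 90.94 m³/s.
The larger discharge is 90.94 m³/s and the smaller is 27.61 m³/s; the ratio is 3.29.

3.29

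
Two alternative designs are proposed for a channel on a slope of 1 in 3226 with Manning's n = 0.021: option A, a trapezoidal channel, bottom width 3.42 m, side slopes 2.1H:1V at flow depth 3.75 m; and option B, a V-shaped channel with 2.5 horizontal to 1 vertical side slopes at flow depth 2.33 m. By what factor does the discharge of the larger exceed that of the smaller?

4.75

Channel A: With bottom width b = 3.42 m and side slope z = 2.1: A = (b + zy)y = (3.42 + 2.1×3.75)×3.75 = 42.36 m²; P = b + 2y√(1+z²) = 3.42 + 2×3.75×2.326 = 20.86 m. Hydraulic radius R = A/P = 42.36/20.86 = 2.03 m. Q_A = (1/0.021)·42.36·2.03^(2/3)·√0.00031 = 56.93 m³/s.
Channel B: For a triangular section with side slope z = 2.5: A = zy² = 2.5×2.33² = 13.57 m²; P = 2y√(1+z²) = 2×2.33×2.693 = 12.55 m. Hydraulic radius R = A/P = 13.57/12.55 = 1.082 m. Q_B = (1/0.021)·13.57·1.082^(2/3)·√0.00031 = 11.99 m³/s.
The larger discharge is 56.93 m³/s and the smaller is 11.99 m³/s; the ratio is 4.75.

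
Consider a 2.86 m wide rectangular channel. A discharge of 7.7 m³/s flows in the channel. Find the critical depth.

y_c = 0.904 m

For a rectangular channel, critical depth y_c = (q²/g)^(1/3) where q = Q/b = 7.7/2.86 = 2.692 m²/s.
So y_c = (2.692²/9.81)^(1/3) = 0.904 m.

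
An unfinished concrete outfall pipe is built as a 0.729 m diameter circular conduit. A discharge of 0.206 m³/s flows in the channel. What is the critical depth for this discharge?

y_c = 0.277 m

At critical depth, Q² T / (g A³) = 1, i.e. A³/T = Q²/g = 0.206²/9.81 = 0.004326.
Trying y = 0.336 m: A³/T = 0.009134 — high.
Trying y = 0.205 m: A³/T = 0.00136 — low.
Trying y = 0.277 m: A³/T = 0.004355 — matches.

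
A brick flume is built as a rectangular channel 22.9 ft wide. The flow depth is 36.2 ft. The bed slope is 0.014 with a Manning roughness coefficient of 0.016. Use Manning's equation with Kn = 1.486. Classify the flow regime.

Flow area A = b·y = 22.9 × 36.2 = 829 ft². Wetted perimeter P = b + 2y = 22.9 + 2×36.2 = 95.3 ft.
Hydraulic radius R = A/P = 829/95.3 = 8.699 ft.
V = (1.486/n) R^(2/3) √S = (1.486/0.016) × 8.699^(2/3) × √0.014 = 46.48 ft/s. Hydraulic depth D_h = A/T = 829/22.9 = 36.2 ft.
Froude number Fr = V/√(g·D_h) = 46.48/√(32.2×36.2) = 1.36, which is greater than 1, so the flow is supercritical.

supercritical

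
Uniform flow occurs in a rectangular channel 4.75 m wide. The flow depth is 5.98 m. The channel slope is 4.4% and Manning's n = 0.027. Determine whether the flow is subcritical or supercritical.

supercritical

Flow area A = b·y = 4.75 × 5.98 = 28.41 m². Wetted perimeter P = b + 2y = 4.75 + 2×5.98 = 16.71 m.
Hydraulic radius R = A/P = 28.41/16.71 = 1.7 m.
V = (1/n) R^(2/3) √S = (1/0.027) × 1.7^(2/3) × √0.044 = 11.07 m/s. Hydraulic depth D_h = A/T = 28.41/4.75 = 5.98 m.
Froude number Fr = V/√(g·D_h) = 11.07/√(9.81×5.98) = 1.44, which is greater than 1, so the flow is supercritical.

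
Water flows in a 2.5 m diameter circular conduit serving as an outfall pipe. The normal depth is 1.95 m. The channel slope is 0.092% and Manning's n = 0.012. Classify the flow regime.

For a circular section of diameter D = 2.5 m at depth y = 1.95 m, the central angle is θ = 2 arccos(1 − 2y/D) = 4.33 rad. Then A = (D²/8)(θ − sin θ) = 4.108 m² and P = Dθ/2 = 5.413 m.
Hydraulic radius R = A/P = 4.108/5.413 = 0.7589 m.
V = (1/n) R^(2/3) √S = (1/0.012) × 0.7589^(2/3) × √0.00092 = 2.103 m/s. Hydraulic depth D_h = A/T = 4.108/2.071 = 1.983 m.
Froude number Fr = V/√(g·D_h) = 2.103/√(9.81×1.983) = 0.477, which is less than 1, so the flow is subcritical.

subcritical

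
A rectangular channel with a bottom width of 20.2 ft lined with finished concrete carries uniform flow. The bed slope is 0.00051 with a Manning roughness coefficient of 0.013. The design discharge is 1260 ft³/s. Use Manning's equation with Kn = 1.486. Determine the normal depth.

Manning's equation rearranged: A R^(2/3) = nQ / (1.486·√S) = 0.013 × 1260 / (1.486 × √0.00051) = 488.1.
At y = 6.6 ft: A R^(2/3) = 335.5 — too small.
At y = 10.8 ft: A R^(2/3) = 656.4 — too large.
At y = 8.66 ft: A R^(2/3) = 488.2 — matches.

y_n = 8.66 ft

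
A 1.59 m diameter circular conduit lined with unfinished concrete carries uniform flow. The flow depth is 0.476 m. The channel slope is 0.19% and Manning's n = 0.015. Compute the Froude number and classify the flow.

For a circular section of diameter D = 1.59 m at depth y = 0.476 m, the central angle is θ = 2 arccos(1 − 2y/D) = 2.316 rad. Then A = (D²/8)(θ − sin θ) = 0.4995 m² and P = Dθ/2 = 1.841 m.
Hydraulic radius R = A/P = 0.4995/1.841 = 0.2713 m.
V = (1/n) R^(2/3) √S = (1/0.015) × 0.2713^(2/3) × √0.0019 = 1.218 m/s. Hydraulic depth D_h = A/T = 0.4995/1.456 = 0.343 m.
Froude number Fr = V/√(g·D_h) = 1.218/√(9.81×0.343) = 0.664, which is less than 1, so the flow is subcritical.

subcritical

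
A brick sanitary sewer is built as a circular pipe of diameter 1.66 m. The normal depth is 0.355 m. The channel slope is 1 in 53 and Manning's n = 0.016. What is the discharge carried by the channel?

Q = 1.04 m³/s

For a circular section of diameter D = 1.66 m at depth y = 0.355 m, the central angle is θ = 2 arccos(1 − 2y/D) = 1.923 rad. Then A = (D²/8)(θ − sin θ) = 0.3391 m² and P = Dθ/2 = 1.596 m.
Hydraulic radius R = A/P = 0.3391/1.596 = 0.2124 m.
Manning's equation: Q = (1/n) A R^(2/3) S^(1/2) = (1/0.016) × 0.3391 × 0.2124^(2/3) × 0.01887^(1/2) = 1.04 m³/s.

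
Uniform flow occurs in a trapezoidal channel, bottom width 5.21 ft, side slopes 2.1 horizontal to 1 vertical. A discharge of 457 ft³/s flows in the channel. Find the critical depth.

At critical depth, Q² T / (g A³) = 1, i.e. A³/T = Q²/g = 457²/32.2 = 6486.
Trying y = 3.46 ft: A³/T = 4074 — low.
Trying y = 3.88 ft: A³/T = 6474 — close enough.

y_c = 3.88 ft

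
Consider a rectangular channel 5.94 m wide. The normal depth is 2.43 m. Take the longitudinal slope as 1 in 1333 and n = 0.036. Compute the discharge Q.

Q = 13.3 m³/s

Flow area A = b·y = 5.94 × 2.43 = 14.43 m². Wetted perimeter P = b + 2y = 5.94 + 2×2.43 = 10.8 m.
Hydraulic radius R = A/P = 14.43/10.8 = 1.337 m.
Manning's equation: Q = (1/n) A R^(2/3) S^(1/2) = (1/0.036) × 14.43 × 1.337^(2/3) × 0.0007502^(1/2) = 13.3 m³/s.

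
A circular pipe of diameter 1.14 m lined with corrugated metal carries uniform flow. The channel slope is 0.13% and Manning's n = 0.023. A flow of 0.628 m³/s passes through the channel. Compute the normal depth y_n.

y_n = 0.85 m

Manning's equation rearranged: A R^(2/3) = nQ / (1·√S) = 0.023 × 0.628 / (√0.0013) = 0.4006.
Try y = 0.648 m: A R^(2/3) = 0.273 — too small.
Try y = 0.925 m: A R^(2/3) = 0.438 — too large.
Try y = 0.85 m: A R^(2/3) = 0.4003 — matches.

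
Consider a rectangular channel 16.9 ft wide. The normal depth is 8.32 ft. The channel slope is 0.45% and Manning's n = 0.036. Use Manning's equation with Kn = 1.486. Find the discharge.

Q = 1010 ft³/s

Flow area A = b·y = 16.9 × 8.32 = 140.6 ft². Wetted perimeter P = b + 2y = 16.9 + 2×8.32 = 33.54 ft.
Hydraulic radius R = A/P = 140.6/33.54 = 4.192 ft.
Manning's equation: Q = (1.486/n) A R^(2/3) S^(1/2) = (1.486/0.036) × 140.6 × 4.192^(2/3) × 0.0045^(1/2) = 1010 ft³/s.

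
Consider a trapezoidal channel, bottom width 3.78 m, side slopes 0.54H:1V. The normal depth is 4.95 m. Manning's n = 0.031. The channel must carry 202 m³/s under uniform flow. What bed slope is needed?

With bottom width b = 3.78 m and side slope z = 0.54: A = (b + zy)y = (3.78 + 0.54×4.95)×4.95 = 31.94 m²; P = b + 2y√(1+z²) = 3.78 + 2×4.95×1.136 = 15.03 m.
Hydraulic radius R = A/P = 31.94/15.03 = 2.125 m.
From Manning's equation, S = [nQ / (1 A R^(2/3))]² = [0.031 × 202 / (1 × 31.94 × 2.125^(2/3))]² = 0.0141.

S = 0.0141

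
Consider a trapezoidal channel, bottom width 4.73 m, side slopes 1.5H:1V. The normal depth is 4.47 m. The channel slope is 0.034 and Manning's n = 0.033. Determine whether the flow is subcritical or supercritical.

supercritical

With bottom width b = 4.73 m and side slope z = 1.5: A = (b + zy)y = (4.73 + 1.5×4.47)×4.47 = 51.11 m²; P = b + 2y√(1+z²) = 4.73 + 2×4.47×1.803 = 20.85 m.
Hydraulic radius R = A/P = 51.11/20.85 = 2.452 m.
V = (1/n) R^(2/3) √S = (1/0.033) × 2.452^(2/3) × √0.034 = 10.16 m/s. Hydraulic depth D_h = A/T = 51.11/18.14 = 2.818 m.
Froude number Fr = V/√(g·D_h) = 10.16/√(9.81×2.818) = 1.93, which is greater than 1, so the flow is supercritical.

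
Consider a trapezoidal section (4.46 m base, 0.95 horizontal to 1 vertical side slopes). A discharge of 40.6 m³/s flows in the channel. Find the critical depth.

At critical depth, Q² T / (g A³) = 1, i.e. A³/T = Q²/g = 40.6²/9.81 = 168.
Try y = 1.47 m: A³/T = 87.97 — too small.
Try y = 2.13 m: A³/T = 309.6 — too large.
Try y = 1.78 m: A³/T = 167.4 — close enough.

y_c = 1.78 m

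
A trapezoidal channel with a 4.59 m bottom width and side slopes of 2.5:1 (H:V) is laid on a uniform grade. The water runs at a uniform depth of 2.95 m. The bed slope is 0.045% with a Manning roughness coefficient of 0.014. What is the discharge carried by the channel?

With bottom width b = 4.59 m and side slope z = 2.5: A = (b + zy)y = (4.59 + 2.5×2.95)×2.95 = 35.3 m²; P = b + 2y√(1+z²) = 4.59 + 2×2.95×2.693 = 20.48 m.
Hydraulic radius R = A/P = 35.3/20.48 = 1.724 m.
Manning's equation: Q = (1/n) A R^(2/3) S^(1/2) = (1/0.014) × 35.3 × 1.724^(2/3) × 0.00045^(1/2) = 76.9 m³/s.

Q = 76.9 m³/s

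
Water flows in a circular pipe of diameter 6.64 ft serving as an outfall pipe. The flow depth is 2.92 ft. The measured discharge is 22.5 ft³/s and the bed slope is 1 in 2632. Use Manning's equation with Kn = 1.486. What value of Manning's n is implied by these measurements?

For a circular section of diameter D = 6.64 ft at depth y = 2.92 ft, the central angle is θ = 2 arccos(1 − 2y/D) = 2.9 rad. Then A = (D²/8)(θ − sin θ) = 14.66 ft² and P = Dθ/2 = 9.628 ft.
Hydraulic radius R = A/P = 14.66/9.628 = 1.523 ft.
Rearranging Manning's equation: n = (1.486/Q) A R^(2/3) S^(1/2) = (1.486/22.5) × 14.66 × 1.523^(2/3) × √0.0003799 = 0.025.

n = 0.025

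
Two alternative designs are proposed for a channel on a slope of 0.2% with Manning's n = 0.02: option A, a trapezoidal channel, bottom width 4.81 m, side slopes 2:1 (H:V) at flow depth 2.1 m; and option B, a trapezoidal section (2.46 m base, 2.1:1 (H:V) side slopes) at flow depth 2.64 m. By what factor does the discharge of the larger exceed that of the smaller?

1.17

Channel A: With bottom width b = 4.81 m and side slope z = 2: A = (b + zy)y = (4.81 + 2×2.1)×2.1 = 18.92 m²; P = b + 2y√(1+z²) = 4.81 + 2×2.1×2.236 = 14.2 m. Hydraulic radius R = A/P = 18.92/14.2 = 1.332 m. Q_A = (1/0.02)·18.92·1.332^(2/3)·√0.002 = 51.23 m³/s.
Channel B: With bottom width b = 2.46 m and side slope z = 2.1: A = (b + zy)y = (2.46 + 2.1×2.64)×2.64 = 21.13 m²; P = b + 2y√(1+z²) = 2.46 + 2×2.64×2.326 = 14.74 m. Hydraulic radius R = A/P = 21.13/14.74 = 1.433 m. Q_B = (1/0.02)·21.13·1.433^(2/3)·√0.002 = 60.07 m³/s.
The larger discharge is 60.07 m³/s and the smaller is 51.23 m³/s; the ratio is 1.17.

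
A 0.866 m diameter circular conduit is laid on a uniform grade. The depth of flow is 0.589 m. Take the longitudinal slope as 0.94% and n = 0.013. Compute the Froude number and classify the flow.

supercritical

For a circular section of diameter D = 0.866 m at depth y = 0.589 m, the central angle is θ = 2 arccos(1 − 2y/D) = 3.879 rad. Then A = (D²/8)(θ − sin θ) = 0.4266 m² and P = Dθ/2 = 1.679 m.
Hydraulic radius R = A/P = 0.4266/1.679 = 0.254 m.
V = (1/n) R^(2/3) √S = (1/0.013) × 0.254^(2/3) × √0.0094 = 2.991 m/s. Hydraulic depth D_h = A/T = 0.4266/0.8078 = 0.5281 m.
Froude number Fr = V/√(g·D_h) = 2.991/√(9.81×0.5281) = 1.31, which is greater than 1, so the flow is supercritical.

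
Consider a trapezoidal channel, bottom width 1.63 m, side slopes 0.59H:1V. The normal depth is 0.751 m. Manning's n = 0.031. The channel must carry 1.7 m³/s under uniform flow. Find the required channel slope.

With bottom width b = 1.63 m and side slope z = 0.59: A = (b + zy)y = (1.63 + 0.59×0.751)×0.751 = 1.557 m²; P = b + 2y√(1+z²) = 1.63 + 2×0.751×1.161 = 3.374 m.
Hydraulic radius R = A/P = 1.557/3.374 = 0.4614 m.
From Manning's equation, S = [nQ / (1 A R^(2/3))]² = [0.031 × 1.7 / (1 × 1.557 × 0.4614^(2/3))]² = 0.00321.

S = 0.00321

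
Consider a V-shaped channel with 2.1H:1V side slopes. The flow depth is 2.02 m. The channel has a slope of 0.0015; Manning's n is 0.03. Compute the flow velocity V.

V = 1.21 m/s

For a triangular section with side slope z = 2.1: A = zy² = 2.1×2.02² = 8.569 m²; P = 2y√(1+z²) = 2×2.02×2.326 = 9.397 m.
Hydraulic radius R = A/P = 8.569/9.397 = 0.9119 m.
From Manning's equation, V = (1/n) R^(2/3) S^(1/2) = (1/0.03) × 0.9119^(2/3) × 0.0015^(1/2) = 1.21 m/s.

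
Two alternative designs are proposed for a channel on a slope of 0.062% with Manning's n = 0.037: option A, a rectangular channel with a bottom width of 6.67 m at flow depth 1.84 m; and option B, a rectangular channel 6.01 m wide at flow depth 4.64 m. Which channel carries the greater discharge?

channel B

Channel A: Flow area A = b·y = 6.67 × 1.84 = 12.27 m². Wetted perimeter P = b + 2y = 6.67 + 2×1.84 = 10.35 m. Hydraulic radius R = A/P = 12.27/10.35 = 1.186 m. Q_A = (1/0.037)·12.27·1.186^(2/3)·√0.00062 = 9.253 m³/s.
Channel B: Flow area A = b·y = 6.01 × 4.64 = 27.89 m². Wetted perimeter P = b + 2y = 6.01 + 2×4.64 = 15.29 m. Hydraulic radius R = A/P = 27.89/15.29 = 1.824 m. Q_B = (1/0.037)·27.89·1.824^(2/3)·√0.00062 = 28.01 m³/s.
Q_A = 9.253 m³/s vs Q_B = 28.01 m³/s, so channel B carries more.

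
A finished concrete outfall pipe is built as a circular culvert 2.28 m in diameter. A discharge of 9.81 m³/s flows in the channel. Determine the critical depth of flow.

y_c = 1.47 m

At critical depth, Q² T / (g A³) = 1, i.e. A³/T = Q²/g = 9.81²/9.81 = 9.81.
Try y = 1.11 m: A³/T = 3.37 — low.
Try y = 1.86 m: A³/T = 25.66 — high.
Try y = 1.47 m: A³/T = 9.878 — ≈ 9.81.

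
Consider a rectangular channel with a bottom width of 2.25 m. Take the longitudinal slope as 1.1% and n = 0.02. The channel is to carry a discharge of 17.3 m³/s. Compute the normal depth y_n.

y_n = 1.86 m

Manning's equation rearranged: A R^(2/3) = nQ / (1·√S) = 0.02 × 17.3 / (√0.011) = 3.299.
Try y = 2.18 m: A R^(2/3) = 4.02 — over.
Try y = 1.66 m: A R^(2/3) = 2.861 — short.
Try y = 1.86 m: A R^(2/3) = 3.303 — close enough.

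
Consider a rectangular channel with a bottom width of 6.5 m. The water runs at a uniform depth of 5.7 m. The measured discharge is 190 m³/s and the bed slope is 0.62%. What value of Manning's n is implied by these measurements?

n = 0.0249

Flow area A = b·y = 6.5 × 5.7 = 37.05 m². Wetted perimeter P = b + 2y = 6.5 + 2×5.7 = 17.9 m.
Hydraulic radius R = A/P = 37.05/17.9 = 2.07 m.
Rearranging Manning's equation: n = (1/Q) A R^(2/3) S^(1/2) = (1/190) × 37.05 × 2.07^(2/3) × √0.0062 = 0.0249.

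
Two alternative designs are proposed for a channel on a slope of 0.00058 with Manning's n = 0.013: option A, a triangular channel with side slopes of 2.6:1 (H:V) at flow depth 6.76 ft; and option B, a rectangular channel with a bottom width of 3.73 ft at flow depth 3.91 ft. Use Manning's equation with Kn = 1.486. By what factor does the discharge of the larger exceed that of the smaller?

15

Channel A: For a triangular section with side slope z = 2.6: A = zy² = 2.6×6.76² = 118.8 ft²; P = 2y√(1+z²) = 2×6.76×2.786 = 37.66 ft. Hydraulic radius R = A/P = 118.8/37.66 = 3.155 ft. Q_A = (1.486/0.013)·118.8·3.155^(2/3)·√0.00058 = 703.6 ft³/s.
Channel B: Flow area A = b·y = 3.73 × 3.91 = 14.58 ft². Wetted perimeter P = b + 2y = 3.73 + 2×3.91 = 11.55 ft. Hydraulic radius R = A/P = 14.58/11.55 = 1.263 ft. Q_B = (1.486/0.013)·14.58·1.263^(2/3)·√0.00058 = 46.9 ft³/s.
The larger discharge is 703.6 ft³/s and the smaller is 46.9 ft³/s; the ratio is 15.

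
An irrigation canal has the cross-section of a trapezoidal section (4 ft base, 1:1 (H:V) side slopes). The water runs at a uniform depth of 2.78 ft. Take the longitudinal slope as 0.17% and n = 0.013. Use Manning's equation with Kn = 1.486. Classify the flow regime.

With bottom width b = 4 ft and side slope z = 1: A = (b + zy)y = (4 + 1×2.78)×2.78 = 18.85 ft²; P = b + 2y√(1+z²) = 4 + 2×2.78×1.414 = 11.86 ft.
Hydraulic radius R = A/P = 18.85/11.86 = 1.589 ft.
V = (1.486/n) R^(2/3) √S = (1.486/0.013) × 1.589^(2/3) × √0.0017 = 6.417 ft/s. Hydraulic depth D_h = A/T = 18.85/9.56 = 1.972 ft.
Froude number Fr = V/√(g·D_h) = 6.417/√(32.2×1.972) = 0.805, which is less than 1, so the flow is subcritical.

subcritical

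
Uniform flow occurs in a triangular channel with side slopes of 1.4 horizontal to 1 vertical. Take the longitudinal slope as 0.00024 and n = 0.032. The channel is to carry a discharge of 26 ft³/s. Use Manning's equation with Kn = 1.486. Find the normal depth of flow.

Manning's equation rearranged: A R^(2/3) = nQ / (1.486·√S) = 0.032 × 26 / (1.486 × √0.00024) = 36.14.
Try y = 5.03 ft: A R^(2/3) = 57.1 — high.
Try y = 4.24 ft: A R^(2/3) = 36.2 — matches.

y_n = 4.24 ft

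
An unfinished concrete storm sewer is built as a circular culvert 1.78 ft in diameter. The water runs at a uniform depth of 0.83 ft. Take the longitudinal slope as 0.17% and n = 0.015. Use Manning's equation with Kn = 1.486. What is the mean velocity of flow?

For a circular section of diameter D = 1.78 ft at depth y = 0.83 ft, the central angle is θ = 2 arccos(1 − 2y/D) = 3.007 rad. Then A = (D²/8)(θ − sin θ) = 1.138 ft² and P = Dθ/2 = 2.676 ft.
Hydraulic radius R = A/P = 1.138/2.676 = 0.4251 ft.
From Manning's equation, V = (1.486/n) R^(2/3) S^(1/2) = (1.486/0.015) × 0.4251^(2/3) × 0.0017^(1/2) = 2.31 ft/s.

V = 2.31 ft/s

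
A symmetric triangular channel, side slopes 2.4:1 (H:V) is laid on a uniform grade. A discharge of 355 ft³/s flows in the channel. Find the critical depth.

y_c = 4.23 ft

At critical depth, Q² T / (g A³) = 1, i.e. A³/T = Q²/g = 355²/32.2 = 3914.
At y = 5.06 ft: A³/T = 9553 — high.
At y = 3.13 ft: A³/T = 865.2 — low.
At y = 4.23 ft: A³/T = 3900 — ≈ 3914.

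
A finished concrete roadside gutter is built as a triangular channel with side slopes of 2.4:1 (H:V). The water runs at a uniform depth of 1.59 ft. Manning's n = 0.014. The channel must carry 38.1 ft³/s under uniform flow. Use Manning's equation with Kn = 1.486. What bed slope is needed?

S = 0.00529

For a triangular section with side slope z = 2.4: A = zy² = 2.4×1.59² = 6.067 ft²; P = 2y√(1+z²) = 2×1.59×2.6 = 8.268 ft.
Hydraulic radius R = A/P = 6.067/8.268 = 0.7338 ft.
From Manning's equation, S = [nQ / (1.486 A R^(2/3))]² = [0.014 × 38.1 / (1.486 × 6.067 × 0.7338^(2/3))]² = 0.00529.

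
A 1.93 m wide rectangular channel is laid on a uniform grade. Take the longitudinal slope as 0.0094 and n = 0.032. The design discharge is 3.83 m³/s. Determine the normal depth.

Manning's equation rearranged: A R^(2/3) = nQ / (1·√S) = 0.032 × 3.83 / (√0.0094) = 1.264.
At y = 1.22 m: A R^(2/3) = 1.559 — high.
At y = 1.04 m: A R^(2/3) = 1.265 — ≈ 1.264.

y_n = 1.04 m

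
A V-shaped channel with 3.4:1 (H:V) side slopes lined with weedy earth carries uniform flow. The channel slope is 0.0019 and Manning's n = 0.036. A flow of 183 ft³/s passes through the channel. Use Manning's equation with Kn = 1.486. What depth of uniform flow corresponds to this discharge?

Manning's equation rearranged: A R^(2/3) = nQ / (1.486·√S) = 0.036 × 183 / (1.486 × √0.0019) = 101.7.
Try y = 4.69 ft: A R^(2/3) = 128.4 — high.
Try y = 3.48 ft: A R^(2/3) = 57.94 — low.
Try y = 4.3 ft: A R^(2/3) = 101.9 — close enough.

y_n = 4.3 ft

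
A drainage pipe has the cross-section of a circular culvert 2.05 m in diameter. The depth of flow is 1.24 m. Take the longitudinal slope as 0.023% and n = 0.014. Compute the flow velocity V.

For a circular section of diameter D = 2.05 m at depth y = 1.24 m, the central angle is θ = 2 arccos(1 − 2y/D) = 3.564 rad. Then A = (D²/8)(θ − sin θ) = 2.088 m² and P = Dθ/2 = 3.653 m.
Hydraulic radius R = A/P = 2.088/3.653 = 0.5715 m.
From Manning's equation, V = (1/n) R^(2/3) S^(1/2) = (1/0.014) × 0.5715^(2/3) × 0.00023^(1/2) = 0.746 m/s.

V = 0.746 m/s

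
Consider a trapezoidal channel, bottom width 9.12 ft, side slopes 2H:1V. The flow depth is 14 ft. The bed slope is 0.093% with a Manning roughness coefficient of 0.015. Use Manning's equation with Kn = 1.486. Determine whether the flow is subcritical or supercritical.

With bottom width b = 9.12 ft and side slope z = 2: A = (b + zy)y = (9.12 + 2×14)×14 = 519.7 ft²; P = b + 2y√(1+z²) = 9.12 + 2×14×2.236 = 71.73 ft.
Hydraulic radius R = A/P = 519.7/71.73 = 7.245 ft.
V = (1.486/n) R^(2/3) √S = (1.486/0.015) × 7.245^(2/3) × √0.00093 = 11.31 ft/s. Hydraulic depth D_h = A/T = 519.7/65.12 = 7.98 ft.
Froude number Fr = V/√(g·D_h) = 11.31/√(32.2×7.98) = 0.706, which is less than 1, so the flow is subcritical.

subcritical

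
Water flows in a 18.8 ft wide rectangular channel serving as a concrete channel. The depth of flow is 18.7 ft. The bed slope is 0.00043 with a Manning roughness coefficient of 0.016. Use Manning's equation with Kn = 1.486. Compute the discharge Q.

Q = 2300 ft³/s

Flow area A = b·y = 18.8 × 18.7 = 351.6 ft². Wetted perimeter P = b + 2y = 18.8 + 2×18.7 = 56.2 ft.
Hydraulic radius R = A/P = 351.6/56.2 = 6.256 ft.
Manning's equation: Q = (1.486/n) A R^(2/3) S^(1/2) = (1.486/0.016) × 351.6 × 6.256^(2/3) × 0.00043^(1/2) = 2300 ft³/s.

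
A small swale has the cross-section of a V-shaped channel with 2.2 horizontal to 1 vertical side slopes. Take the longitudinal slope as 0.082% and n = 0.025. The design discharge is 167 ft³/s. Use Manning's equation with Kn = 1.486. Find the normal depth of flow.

Manning's equation rearranged: A R^(2/3) = nQ / (1.486·√S) = 0.025 × 167 / (1.486 × √0.00082) = 98.11.
Try y = 5.73 ft: A R^(2/3) = 136.9 — too large.
Try y = 3.74 ft: A R^(2/3) = 43.87 — too small.
Try y = 5.06 ft: A R^(2/3) = 98.24 — close enough.

y_n = 5.06 ft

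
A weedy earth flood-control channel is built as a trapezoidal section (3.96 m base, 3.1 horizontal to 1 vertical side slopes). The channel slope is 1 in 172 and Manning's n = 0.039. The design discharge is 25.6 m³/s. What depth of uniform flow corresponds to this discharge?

Manning's equation rearranged: A R^(2/3) = nQ / (1·√S) = 0.039 × 25.6 / (√0.005814) = 13.09.
Trying y = 1.83 m: A R^(2/3) = 18.9 — too large.
Trying y = 1.1 m: A R^(2/3) = 6.565 — too small.
Trying y = 1.54 m: A R^(2/3) = 13.1 — close enough.

y_n = 1.54 m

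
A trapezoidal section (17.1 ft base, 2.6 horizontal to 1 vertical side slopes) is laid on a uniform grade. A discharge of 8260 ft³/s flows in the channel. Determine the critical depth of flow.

y_c = 11.6 ft

At critical depth, Q² T / (g A³) = 1, i.e. A³/T = Q²/g = 8260²/32.2 = 2119000.
At y = 8.77 ft: A³/T = 683400 — too small.
At y = 11.6 ft: A³/T = 2128000 — ≈ 2119000.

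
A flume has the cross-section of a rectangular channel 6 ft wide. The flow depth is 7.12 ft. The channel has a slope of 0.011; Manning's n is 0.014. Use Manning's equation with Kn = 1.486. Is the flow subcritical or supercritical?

Flow area A = b·y = 6 × 7.12 = 42.72 ft². Wetted perimeter P = b + 2y = 6 + 2×7.12 = 20.24 ft.
Hydraulic radius R = A/P = 42.72/20.24 = 2.111 ft.
V = (1.486/n) R^(2/3) √S = (1.486/0.014) × 2.111^(2/3) × √0.011 = 18.32 ft/s. Hydraulic depth D_h = A/T = 42.72/6 = 7.12 ft.
Froude number Fr = V/√(g·D_h) = 18.32/√(32.2×7.12) = 1.21, which is greater than 1, so the flow is supercritical.

supercritical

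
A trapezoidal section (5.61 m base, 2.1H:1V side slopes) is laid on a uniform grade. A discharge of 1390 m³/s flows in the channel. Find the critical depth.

y_c = 8.55 m

At critical depth, Q² T / (g A³) = 1, i.e. A³/T = Q²/g = 1390²/9.81 = 197000.
Trying y = 9.4 m: A³/T = 300100 — over.
Trying y = 7.65 m: A³/T = 120800 — short.
Trying y = 8.55 m: A³/T = 197000 — ≈ 197000.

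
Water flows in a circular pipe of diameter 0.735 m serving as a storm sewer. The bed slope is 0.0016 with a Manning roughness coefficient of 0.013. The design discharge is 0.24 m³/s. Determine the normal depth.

y_n = 0.397 m

Manning's equation rearranged: A R^(2/3) = nQ / (1·√S) = 0.013 × 0.24 / (√0.0016) = 0.078.
At y = 0.45 m: A R^(2/3) = 0.095 — over.
At y = 0.397 m: A R^(2/3) = 0.07799 — ≈ 0.078.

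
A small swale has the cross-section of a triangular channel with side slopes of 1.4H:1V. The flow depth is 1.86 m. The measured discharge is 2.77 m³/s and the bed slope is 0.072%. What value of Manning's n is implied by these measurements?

For a triangular section with side slope z = 1.4: A = zy² = 1.4×1.86² = 4.843 m²; P = 2y√(1+z²) = 2×1.86×1.72 = 6.4 m.
Hydraulic radius R = A/P = 4.843/6.4 = 0.7568 m.
Rearranging Manning's equation: n = (1/Q) A R^(2/3) S^(1/2) = (1/2.77) × 4.843 × 0.7568^(2/3) × √0.00072 = 0.039.

n = 0.039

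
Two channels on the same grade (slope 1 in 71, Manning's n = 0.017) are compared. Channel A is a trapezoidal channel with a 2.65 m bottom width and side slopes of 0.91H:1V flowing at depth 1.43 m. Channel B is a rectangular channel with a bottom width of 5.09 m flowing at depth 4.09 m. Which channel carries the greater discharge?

channel B

Channel A: With bottom width b = 2.65 m and side slope z = 0.91: A = (b + zy)y = (2.65 + 0.91×1.43)×1.43 = 5.65 m²; P = b + 2y√(1+z²) = 2.65 + 2×1.43×1.352 = 6.517 m. Hydraulic radius R = A/P = 5.65/6.517 = 0.867 m. Q_A = (1/0.017)·5.65·0.867^(2/3)·√0.01408 = 35.87 m³/s.
Channel B: Flow area A = b·y = 5.09 × 4.09 = 20.82 m². Wetted perimeter P = b + 2y = 5.09 + 2×4.09 = 13.27 m. Hydraulic radius R = A/P = 20.82/13.27 = 1.569 m. Q_B = (1/0.017)·20.82·1.569^(2/3)·√0.01408 = 196.2 m³/s.
Q_A = 35.87 m³/s vs Q_B = 196.2 m³/s, so channel B carries more.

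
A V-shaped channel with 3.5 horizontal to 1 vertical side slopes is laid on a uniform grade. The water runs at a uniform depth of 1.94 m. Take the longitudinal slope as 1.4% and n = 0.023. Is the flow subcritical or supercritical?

supercritical

For a triangular section with side slope z = 3.5: A = zy² = 3.5×1.94² = 13.17 m²; P = 2y√(1+z²) = 2×1.94×3.64 = 14.12 m.
Hydraulic radius R = A/P = 13.17/14.12 = 0.9327 m.
V = (1/n) R^(2/3) √S = (1/0.023) × 0.9327^(2/3) × √0.014 = 4.911 m/s. Hydraulic depth D_h = A/T = 13.17/13.58 = 0.97 m.
Froude number Fr = V/√(g·D_h) = 4.911/√(9.81×0.97) = 1.59, which is greater than 1, so the flow is supercritical.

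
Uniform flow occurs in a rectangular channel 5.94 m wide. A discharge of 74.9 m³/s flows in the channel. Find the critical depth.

For a rectangular channel, critical depth y_c = (q²/g)^(1/3) where q = Q/b = 74.9/5.94 = 12.61 m²/s.
So y_c = (12.61²/9.81)^(1/3) = 2.53 m.

y_c = 2.53 m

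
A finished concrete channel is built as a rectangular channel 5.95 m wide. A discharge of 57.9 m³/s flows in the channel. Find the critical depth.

For a rectangular channel, critical depth y_c = (q²/g)^(1/3) where q = Q/b = 57.9/5.95 = 9.731 m²/s.
So y_c = (9.731²/9.81)^(1/3) = 2.13 m.

y_c = 2.13 m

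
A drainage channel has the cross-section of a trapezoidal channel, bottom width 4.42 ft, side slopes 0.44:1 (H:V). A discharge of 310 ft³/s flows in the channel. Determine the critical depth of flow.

y_c = 4.56 ft

At critical depth, Q² T / (g A³) = 1, i.e. A³/T = Q²/g = 310²/32.2 = 2984.
Try y = 3.52 ft: A³/T = 1234 — low.
Try y = 5.74 ft: A³/T = 6691 — high.
Try y = 4.56 ft: A³/T = 2984 — matches.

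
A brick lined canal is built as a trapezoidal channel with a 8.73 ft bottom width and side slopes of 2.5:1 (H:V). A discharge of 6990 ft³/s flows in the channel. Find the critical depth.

At critical depth, Q² T / (g A³) = 1, i.e. A³/T = Q²/g = 6990²/32.2 = 1517000.
Trying y = 9.16 ft: A³/T = 446000 — low.
Trying y = 14.9 ft: A³/T = 3864000 — high.
Trying y = 12.1 ft: A³/T = 1516000 — close enough.

y_c = 12.1 ft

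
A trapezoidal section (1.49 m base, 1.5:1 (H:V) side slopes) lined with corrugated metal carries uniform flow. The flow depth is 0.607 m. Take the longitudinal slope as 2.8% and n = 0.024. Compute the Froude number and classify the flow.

supercritical

With bottom width b = 1.49 m and side slope z = 1.5: A = (b + zy)y = (1.49 + 1.5×0.607)×0.607 = 1.457 m²; P = b + 2y√(1+z²) = 1.49 + 2×0.607×1.803 = 3.679 m.
Hydraulic radius R = A/P = 1.457/3.679 = 0.3961 m.
V = (1/n) R^(2/3) √S = (1/0.024) × 0.3961^(2/3) × √0.028 = 3.76 m/s. Hydraulic depth D_h = A/T = 1.457/3.311 = 0.4401 m.
Froude number Fr = V/√(g·D_h) = 3.76/√(9.81×0.4401) = 1.81, which is greater than 1, so the flow is supercritical.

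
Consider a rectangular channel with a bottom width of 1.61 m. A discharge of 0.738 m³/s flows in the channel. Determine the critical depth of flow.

y_c = 0.278 m

For a rectangular channel, critical depth y_c = (q²/g)^(1/3) where q = Q/b = 0.738/1.61 = 0.4584 m²/s.
So y_c = (0.4584²/9.81)^(1/3) = 0.278 m.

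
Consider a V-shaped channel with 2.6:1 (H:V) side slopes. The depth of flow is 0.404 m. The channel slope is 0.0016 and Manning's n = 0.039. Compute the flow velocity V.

For a triangular section with side slope z = 2.6: A = zy² = 2.6×0.404² = 0.4244 m²; P = 2y√(1+z²) = 2×0.404×2.786 = 2.251 m.
Hydraulic radius R = A/P = 0.4244/2.251 = 0.1885 m.
From Manning's equation, V = (1/n) R^(2/3) S^(1/2) = (1/0.039) × 0.1885^(2/3) × 0.0016^(1/2) = 0.337 m/s.

V = 0.337 m/s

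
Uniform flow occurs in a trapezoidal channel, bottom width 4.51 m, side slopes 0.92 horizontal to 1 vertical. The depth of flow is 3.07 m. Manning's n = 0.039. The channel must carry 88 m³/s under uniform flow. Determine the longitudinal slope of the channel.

S = 0.011

With bottom width b = 4.51 m and side slope z = 0.92: A = (b + zy)y = (4.51 + 0.92×3.07)×3.07 = 22.52 m²; P = b + 2y√(1+z²) = 4.51 + 2×3.07×1.359 = 12.85 m.
Hydraulic radius R = A/P = 22.52/12.85 = 1.752 m.
From Manning's equation, S = [nQ / (1 A R^(2/3))]² = [0.039 × 88 / (1 × 22.52 × 1.752^(2/3))]² = 0.011.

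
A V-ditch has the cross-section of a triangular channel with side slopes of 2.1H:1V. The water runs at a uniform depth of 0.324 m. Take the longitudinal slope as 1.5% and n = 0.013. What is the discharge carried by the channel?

For a triangular section with side slope z = 2.1: A = zy² = 2.1×0.324² = 0.2204 m²; P = 2y√(1+z²) = 2×0.324×2.326 = 1.507 m.
Hydraulic radius R = A/P = 0.2204/1.507 = 0.1463 m.
Manning's equation: Q = (1/n) A R^(2/3) S^(1/2) = (1/0.013) × 0.2204 × 0.1463^(2/3) × 0.015^(1/2) = 0.577 m³/s.

Q = 0.577 m³/s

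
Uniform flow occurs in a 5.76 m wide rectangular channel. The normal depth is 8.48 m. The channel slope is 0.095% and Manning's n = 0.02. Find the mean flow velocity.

Flow area A = b·y = 5.76 × 8.48 = 48.84 m². Wetted perimeter P = b + 2y = 5.76 + 2×8.48 = 22.72 m.
Hydraulic radius R = A/P = 48.84/22.72 = 2.15 m.
From Manning's equation, V = (1/n) R^(2/3) S^(1/2) = (1/0.02) × 2.15^(2/3) × 0.00095^(1/2) = 2.57 m/s.

V = 2.57 m/s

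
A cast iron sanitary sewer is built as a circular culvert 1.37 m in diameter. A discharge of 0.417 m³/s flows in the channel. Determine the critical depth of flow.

y_c = 0.331 m

At critical depth, Q² T / (g A³) = 1, i.e. A³/T = Q²/g = 0.417²/9.81 = 0.01773.
At y = 0.291 m: A³/T = 0.01068 — low.
At y = 0.407 m: A³/T = 0.03945 — high.
At y = 0.331 m: A³/T = 0.01766 — matches.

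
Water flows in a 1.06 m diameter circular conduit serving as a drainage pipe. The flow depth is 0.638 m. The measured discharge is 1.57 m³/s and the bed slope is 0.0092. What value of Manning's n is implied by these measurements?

For a circular section of diameter D = 1.06 m at depth y = 0.638 m, the central angle is θ = 2 arccos(1 − 2y/D) = 3.552 rad. Then A = (D²/8)(θ − sin θ) = 0.5549 m² and P = Dθ/2 = 1.883 m.
Hydraulic radius R = A/P = 0.5549/1.883 = 0.2948 m.
Rearranging Manning's equation: n = (1/Q) A R^(2/3) S^(1/2) = (1/1.57) × 0.5549 × 0.2948^(2/3) × √0.0092 = 0.015.

n = 0.015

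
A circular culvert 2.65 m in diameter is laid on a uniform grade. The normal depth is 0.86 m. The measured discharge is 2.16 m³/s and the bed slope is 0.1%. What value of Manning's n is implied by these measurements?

n = 0.014

For a circular section of diameter D = 2.65 m at depth y = 0.86 m, the central angle is θ = 2 arccos(1 − 2y/D) = 2.424 rad. Then A = (D²/8)(θ − sin θ) = 1.551 m² and P = Dθ/2 = 3.212 m.
Hydraulic radius R = A/P = 1.551/3.212 = 0.4829 m.
Rearranging Manning's equation: n = (1/Q) A R^(2/3) S^(1/2) = (1/2.16) × 1.551 × 0.4829^(2/3) × √0.001 = 0.014.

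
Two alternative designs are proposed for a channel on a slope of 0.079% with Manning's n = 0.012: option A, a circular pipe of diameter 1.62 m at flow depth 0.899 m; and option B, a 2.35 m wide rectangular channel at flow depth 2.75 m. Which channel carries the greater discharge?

Channel A: For a circular section of diameter D = 1.62 m at depth y = 0.899 m, the central angle is θ = 2 arccos(1 − 2y/D) = 3.362 rad. Then A = (D²/8)(θ − sin θ) = 1.174 m² and P = Dθ/2 = 2.723 m. Hydraulic radius R = A/P = 1.174/2.723 = 0.4313 m. Q_A = (1/0.012)·1.174·0.4313^(2/3)·√0.00079 = 1.57 m³/s.
Channel B: Flow area A = b·y = 2.35 × 2.75 = 6.463 m². Wetted perimeter P = b + 2y = 2.35 + 2×2.75 = 7.85 m. Hydraulic radius R = A/P = 6.463/7.85 = 0.8232 m. Q_B = (1/0.012)·6.463·0.8232^(2/3)·√0.00079 = 13.3 m³/s.
Q_A = 1.57 m³/s vs Q_B = 13.3 m³/s, so channel B carries more.

channel B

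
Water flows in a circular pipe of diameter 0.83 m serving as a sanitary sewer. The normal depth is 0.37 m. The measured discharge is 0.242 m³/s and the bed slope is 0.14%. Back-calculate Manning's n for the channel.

For a circular section of diameter D = 0.83 m at depth y = 0.37 m, the central angle is θ = 2 arccos(1 − 2y/D) = 2.924 rad. Then A = (D²/8)(θ − sin θ) = 0.2333 m² and P = Dθ/2 = 1.214 m.
Hydraulic radius R = A/P = 0.2333/1.214 = 0.1922 m.
Rearranging Manning's equation: n = (1/Q) A R^(2/3) S^(1/2) = (1/0.242) × 0.2333 × 0.1922^(2/3) × √0.0014 = 0.012.

n = 0.012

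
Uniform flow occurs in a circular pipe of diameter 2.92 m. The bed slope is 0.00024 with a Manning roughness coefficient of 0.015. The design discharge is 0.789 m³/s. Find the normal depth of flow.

Manning's equation rearranged: A R^(2/3) = nQ / (1·√S) = 0.015 × 0.789 / (√0.00024) = 0.7639.
Try y = 0.596 m: A R^(2/3) = 0.4954 — too small.
Try y = 0.829 m: A R^(2/3) = 0.9551 — too large.
Try y = 0.74 m: A R^(2/3) = 0.764 — ≈ 0.7639.

y_n = 0.74 m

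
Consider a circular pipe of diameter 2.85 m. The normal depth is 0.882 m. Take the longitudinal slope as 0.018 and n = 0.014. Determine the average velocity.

V = 6.03 m/s

For a circular section of diameter D = 2.85 m at depth y = 0.882 m, the central angle is θ = 2 arccos(1 − 2y/D) = 2.36 rad. Then A = (D²/8)(θ − sin θ) = 1.68 m² and P = Dθ/2 = 3.363 m.
Hydraulic radius R = A/P = 1.68/3.363 = 0.4997 m.
From Manning's equation, V = (1/n) R^(2/3) S^(1/2) = (1/0.014) × 0.4997^(2/3) × 0.018^(1/2) = 6.03 m/s.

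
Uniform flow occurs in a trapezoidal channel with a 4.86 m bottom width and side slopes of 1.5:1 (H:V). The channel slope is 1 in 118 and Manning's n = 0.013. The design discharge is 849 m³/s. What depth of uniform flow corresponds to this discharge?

y_n = 5 m

Manning's equation rearranged: A R^(2/3) = nQ / (1·√S) = 0.013 × 849 / (√0.008475) = 119.9.
Try y = 3.9 m: A R^(2/3) = 70.81 — too small.
Try y = 5 m: A R^(2/3) = 119.8 — ≈ 119.9.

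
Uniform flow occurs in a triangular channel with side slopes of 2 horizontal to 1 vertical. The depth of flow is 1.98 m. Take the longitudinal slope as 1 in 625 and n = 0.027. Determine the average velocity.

V = 1.37 m/s

For a triangular section with side slope z = 2: A = zy² = 2×1.98² = 7.841 m²; P = 2y√(1+z²) = 2×1.98×2.236 = 8.855 m.
Hydraulic radius R = A/P = 7.841/8.855 = 0.8855 m.
From Manning's equation, V = (1/n) R^(2/3) S^(1/2) = (1/0.027) × 0.8855^(2/3) × 0.0016^(1/2) = 1.37 m/s.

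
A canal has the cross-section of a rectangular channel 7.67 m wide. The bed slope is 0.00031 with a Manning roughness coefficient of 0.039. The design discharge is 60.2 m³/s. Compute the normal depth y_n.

Manning's equation rearranged: A R^(2/3) = nQ / (1·√S) = 0.039 × 60.2 / (√0.00031) = 133.3.
Trying y = 6.77 m: A R^(2/3) = 94.32 — low.
Trying y = 10.5 m: A R^(2/3) = 160.3 — high.
Trying y = 8.99 m: A R^(2/3) = 133.3 — close enough.

y_n = 8.99 m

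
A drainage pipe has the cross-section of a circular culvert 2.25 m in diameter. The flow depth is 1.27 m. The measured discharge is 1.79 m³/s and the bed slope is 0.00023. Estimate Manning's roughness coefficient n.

For a circular section of diameter D = 2.25 m at depth y = 1.27 m, the central angle is θ = 2 arccos(1 − 2y/D) = 3.4 rad. Then A = (D²/8)(θ − sin θ) = 2.313 m² and P = Dθ/2 = 3.825 m.
Hydraulic radius R = A/P = 2.313/3.825 = 0.6048 m.
Rearranging Manning's equation: n = (1/Q) A R^(2/3) S^(1/2) = (1/1.79) × 2.313 × 0.6048^(2/3) × √0.00023 = 0.014.

n = 0.014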